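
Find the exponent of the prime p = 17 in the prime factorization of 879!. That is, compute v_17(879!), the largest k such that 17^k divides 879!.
v_17(879!) = 54

Legendre's formula: v_p(n!) = Σ_{k ≥ 1} ⌊n / p^k⌋. For p = 17, n = 879, the terms are:
  ⌊879/17^1⌋ = ⌊879/17⌋ = 51
  ⌊879/17^2⌋ = ⌊879/289⌋ = 3
(the next term ⌊879/17^3⌋ = 0, terminating the sum). Summing: v_17(879!) = 51 + 3 = 54.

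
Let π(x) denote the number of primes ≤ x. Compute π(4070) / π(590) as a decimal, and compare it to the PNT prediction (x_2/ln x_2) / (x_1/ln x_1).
π(4070)/π(590) = 560/107 ≈ 5.2336;  PNT prediction ≈ 5.2954.

π(590) = 107 and π(4070) = 560, so π(4070)/π(590) ≈ 5.2336. The PNT-predicted ratio is (4070/ln(4070)) / (590/ln(590)) ≈ 5.2954. The two agree to within a few percent, as expected.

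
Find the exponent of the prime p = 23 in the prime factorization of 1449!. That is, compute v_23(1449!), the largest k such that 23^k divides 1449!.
v_23(1449!) = 65

Legendre's formula: v_p(n!) = Σ_{k ≥ 1} ⌊n / p^k⌋. For p = 23, n = 1449, the terms are:
  ⌊1449/23^1⌋ = ⌊1449/23⌋ = 63
  ⌊1449/23^2⌋ = ⌊1449/529⌋ = 2
(the next term ⌊1449/23^3⌋ = 0, terminating the sum). Summing: v_23(1449!) = 63 + 2 = 65.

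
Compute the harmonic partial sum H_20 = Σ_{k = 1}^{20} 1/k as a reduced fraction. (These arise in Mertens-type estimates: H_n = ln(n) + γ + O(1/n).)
H_20 = 55835135/15519504

Direct summation: H_20 = 1 + 1/2 + ... + 1/20. The least common denominator is lcm(1, ..., 20) = 232792560; over this denominator the numerator is 232792560 + 116396280 + 77597520 + 58198140 + 46558512 + 38798760 + 33256080 + 29099070 + 25865840 + 23279256 + 21162960 + 19399380 + 17907120 + 16628040 + 15519504 + 14549535 + 13693680 + 12932920 + 12252240 + 11639628 = 837527025, so H_20 = 837527025/232792560; reducing by gcd(837527025, 232792560) = 15 gives 55835135/15519504 ≈ 3.59774. (The PNT-adjacent estimate ln(20) + γ ≈ 3.57295 matches within O(1/n).)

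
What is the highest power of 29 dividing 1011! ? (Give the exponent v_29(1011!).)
v_29(1011!) = 35

Legendre's formula: v_p(n!) = Σ_{k ≥ 1} ⌊n / p^k⌋. For p = 29, n = 1011, the terms are:
  ⌊1011/29^1⌋ = ⌊1011/29⌋ = 34
  ⌊1011/29^2⌋ = ⌊1011/841⌋ = 1
(the next term ⌊1011/29^3⌋ = 0, terminating the sum). Summing: v_29(1011!) = 34 + 1 = 35.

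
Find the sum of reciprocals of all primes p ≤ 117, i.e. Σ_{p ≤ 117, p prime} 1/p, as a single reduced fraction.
Σ 1/p = 58472171373748331322981543916880425472323867753/31610054640417607788145206291543662493274686990

π(117) = 30, so the primes ≤ 117 are [2, 3, 5, 7, 11, 13, 17, 19, 23, 29, 31, 37, 41, 43, 47, 53, 59, 61, 67, 71, 73, 79, 83, 89, 97, 101, 103, 107, 109, 113]. Summing 1/p over these primes: 58472171373748331322981543916880425472323867753/31610054640417607788145206291543662493274686990 ≈ 1.8498. Mertens estimate ln ln(117) + 0.2615 ≈ 1.8222.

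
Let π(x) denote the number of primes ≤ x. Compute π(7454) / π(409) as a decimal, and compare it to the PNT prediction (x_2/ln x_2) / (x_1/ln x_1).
π(7454)/π(409) = 943/80 ≈ 11.7875;  PNT prediction ≈ 12.2918.

π(409) = 80 and π(7454) = 943, so π(7454)/π(409) ≈ 11.7875. The PNT-predicted ratio is (7454/ln(7454)) / (409/ln(409)) ≈ 12.2918. The two agree to within a few percent, as expected.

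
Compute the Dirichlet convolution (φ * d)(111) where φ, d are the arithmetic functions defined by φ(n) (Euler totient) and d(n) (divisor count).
(φ * d)(111) = 152

Divisors of 111: [1, 3, 37, 111]. For each d | 111:
  d = 1: φ(1) · d(111/1) = 1 · 4 = 4
  d = 3: φ(3) · d(111/3) = 2 · 2 = 4
  d = 37: φ(37) · d(111/37) = 36 · 2 = 72
  d = 111: φ(111) · d(111/111) = 72 · 1 = 72
Summing: (φ * d)(111) = 4 + 4 + 72 + 72 = 152.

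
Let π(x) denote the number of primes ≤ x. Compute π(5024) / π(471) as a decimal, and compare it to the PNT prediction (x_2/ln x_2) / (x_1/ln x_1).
π(5024)/π(471) = 674/91 ≈ 7.4066;  PNT prediction ≈ 7.7038.

π(471) = 91 and π(5024) = 674, so π(5024)/π(471) ≈ 7.4066. The PNT-predicted ratio is (5024/ln(5024)) / (471/ln(471)) ≈ 7.7038. The two agree to within a few percent, as expected.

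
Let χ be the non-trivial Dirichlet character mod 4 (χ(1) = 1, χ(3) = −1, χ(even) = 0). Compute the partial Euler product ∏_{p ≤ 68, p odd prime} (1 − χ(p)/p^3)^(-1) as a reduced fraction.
∏ = 497044101252700953274063170881740849527845657594881/512972994773739111227016105418519405174088647311360

The odd primes p ≤ 68 are [3, 5, 7, 11, 13, 17, 19, 23, 29, 31, 37, 41, 43, 47, 53, 59, 61, 67]. For each, χ(p) = 1 if p ≡ 1 mod 4, χ(p) = −1 if p ≡ 3 mod 4. Taking (1 − χ(p)/p^3)^(-1) = p^3/(p^3 − χ(p)): (1 − (-1)/3^3)^(-1) · (1 − (1)/5^3)^(-1) · (1 − (-1)/7^3)^(-1) · (1 − (-1)/11^3)^(-1) · (1 − (1)/13^3)^(-1) · (1 − (1)/17^3)^(-1) · (1 − (-1)/19^3)^(-1) · (1 − (-1)/23^3)^(-1) · (1 − (1)/29^3)^(-1) · (1 − (-1)/31^3)^(-1) · (1 − (1)/37^3)^(-1) · (1 − (1)/41^3)^(-1) · (1 − (-1)/43^3)^(-1) · (1 − (-1)/47^3)^(-1) · (1 − (1)/53^3)^(-1) · (1 − (-1)/59^3)^(-1) · (1 − (1)/61^3)^(-1) · (1 − (-1)/67^3)^(-1) = 497044101252700953274063170881740849527845657594881/512972994773739111227016105418519405174088647311360.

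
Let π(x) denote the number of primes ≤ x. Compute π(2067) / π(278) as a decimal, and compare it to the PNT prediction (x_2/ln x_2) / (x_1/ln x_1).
π(2067)/π(278) = 311/59 ≈ 5.2712;  PNT prediction ≈ 5.4812.

π(278) = 59 and π(2067) = 311, so π(2067)/π(278) ≈ 5.2712. The PNT-predicted ratio is (2067/ln(2067)) / (278/ln(278)) ≈ 5.4812. The two agree to within a few percent, as expected.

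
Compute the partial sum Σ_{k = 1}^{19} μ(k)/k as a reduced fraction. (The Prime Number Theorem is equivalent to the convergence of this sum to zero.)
Σ μ(k)/k = -81988/1616615

Values of μ(k) for 1 ≤ k ≤ 19: μ(1) = 1, μ(2) = -1, μ(3) = -1, μ(5) = -1, μ(6) = 1, μ(7) = -1, μ(10) = 1, μ(11) = -1, μ(13) = -1, μ(14) = 1, μ(15) = 1, μ(17) = -1, μ(19) = -1, with μ = 0 on non-squarefree integers. Summing μ(k)/k for k where μ(k) ≠ 0 gives -81988/1616615 ≈ -0.0507. (PNT ⟺ this sum → 0 as n → ∞.)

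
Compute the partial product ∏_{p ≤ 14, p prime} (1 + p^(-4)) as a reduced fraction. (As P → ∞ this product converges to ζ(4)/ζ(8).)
∏ = 54787204936389122/50827803952550625

The primes p ≤ 14 are [2, 3, 5, 7, 11, 13]. For each, (1 + 1/p^4) = (p^4 + 1)/p^4. Multiplying these fractions over p ∈ [2, 3, 5, 7, 11, 13] gives 54787204936389122/50827803952550625. (In the limit P → ∞ this tends to ζ(4)/ζ(8).)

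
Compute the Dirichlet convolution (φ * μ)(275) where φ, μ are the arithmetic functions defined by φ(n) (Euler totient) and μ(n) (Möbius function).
(φ * μ)(275) = 144

Divisors of 275: [1, 5, 11, 25, 55, 275]. For each d | 275:
  d = 1: φ(1) · μ(275/1) = 1 · 0 = 0
  d = 5: φ(5) · μ(275/5) = 4 · 1 = 4
  d = 11: φ(11) · μ(275/11) = 10 · 0 = 0
  d = 25: φ(25) · μ(275/25) = 20 · -1 = -20
  d = 55: φ(55) · μ(275/55) = 40 · -1 = -40
  d = 275: φ(275) · μ(275/275) = 200 · 1 = 200
Summing: (φ * μ)(275) = 0 + 4 + 0 + -20 + -40 + 200 = 144.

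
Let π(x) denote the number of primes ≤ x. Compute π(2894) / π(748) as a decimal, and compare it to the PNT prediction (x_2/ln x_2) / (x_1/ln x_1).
π(2894)/π(748) = 418/132 ≈ 3.1667;  PNT prediction ≈ 3.2122.

π(748) = 132 and π(2894) = 418, so π(2894)/π(748) ≈ 3.1667. The PNT-predicted ratio is (2894/ln(2894)) / (748/ln(748)) ≈ 3.2122. The two agree to within a few percent, as expected.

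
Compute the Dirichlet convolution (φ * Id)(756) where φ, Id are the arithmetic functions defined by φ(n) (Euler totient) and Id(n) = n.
(φ * Id)(756) = 8424

Divisors of 756: [1, 2, 3, 4, 6, 7, 9, 12, 14, 18, 21, 27, 28, 36, 42, 54, 63, 84, 108, 126, 189, 252, 378, 756]. For each d | 756:
  d = 1: φ(1) · Id(756/1) = 1 · 756 = 756
  d = 2: φ(2) · Id(756/2) = 1 · 378 = 378
  d = 3: φ(3) · Id(756/3) = 2 · 252 = 504
  d = 4: φ(4) · Id(756/4) = 2 · 189 = 378
  d = 6: φ(6) · Id(756/6) = 2 · 126 = 252
  d = 7: φ(7) · Id(756/7) = 6 · 108 = 648
  d = 9: φ(9) · Id(756/9) = 6 · 84 = 504
  d = 12: φ(12) · Id(756/12) = 4 · 63 = 252
  d = 14: φ(14) · Id(756/14) = 6 · 54 = 324
  d = 18: φ(18) · Id(756/18) = 6 · 42 = 252
  d = 21: φ(21) · Id(756/21) = 12 · 36 = 432
  d = 27: φ(27) · Id(756/27) = 18 · 28 = 504
  d = 28: φ(28) · Id(756/28) = 12 · 27 = 324
  d = 36: φ(36) · Id(756/36) = 12 · 21 = 252
  d = 42: φ(42) · Id(756/42) = 12 · 18 = 216
  d = 54: φ(54) · Id(756/54) = 18 · 14 = 252
  d = 63: φ(63) · Id(756/63) = 36 · 12 = 432
  d = 84: φ(84) · Id(756/84) = 24 · 9 = 216
  d = 108: φ(108) · Id(756/108) = 36 · 7 = 252
  d = 126: φ(126) · Id(756/126) = 36 · 6 = 216
  d = 189: φ(189) · Id(756/189) = 108 · 4 = 432
  d = 252: φ(252) · Id(756/252) = 72 · 3 = 216
  d = 378: φ(378) · Id(756/378) = 108 · 2 = 216
  d = 756: φ(756) · Id(756/756) = 216 · 1 = 216
Summing: (φ * Id)(756) = 756 + 378 + 504 + 378 + 252 + 648 + 504 + 252 + 324 + 252 + 432 + 504 + 324 + 252 + 216 + 252 + 432 + 216 + 252 + 216 + 432 + 216 + 216 + 216 = 8424.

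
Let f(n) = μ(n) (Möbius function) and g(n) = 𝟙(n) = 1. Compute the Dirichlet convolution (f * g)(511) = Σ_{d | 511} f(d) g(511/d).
(μ * 𝟙)(511) = 0

Divisors of 511: [1, 7, 73, 511]. For each d | 511:
  d = 1: μ(1) · 𝟙(511/1) = 1 · 1 = 1
  d = 7: μ(7) · 𝟙(511/7) = -1 · 1 = -1
  d = 73: μ(73) · 𝟙(511/73) = -1 · 1 = -1
  d = 511: μ(511) · 𝟙(511/511) = 1 · 1 = 1
Summing: (μ * 𝟙)(511) = 1 + -1 + -1 + 1 = 0.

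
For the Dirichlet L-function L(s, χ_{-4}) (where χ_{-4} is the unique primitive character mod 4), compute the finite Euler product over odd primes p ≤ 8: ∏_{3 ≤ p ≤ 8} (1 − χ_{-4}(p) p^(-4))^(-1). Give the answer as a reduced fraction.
∏ = 40516875/40968512

The odd primes p ≤ 8 are [3, 5, 7]. For each, χ(p) = 1 if p ≡ 1 mod 4, χ(p) = −1 if p ≡ 3 mod 4. Taking (1 − χ(p)/p^4)^(-1) = p^4/(p^4 − χ(p)): (1 − (-1)/3^4)^(-1) · (1 − (1)/5^4)^(-1) · (1 − (-1)/7^4)^(-1) = 40516875/40968512.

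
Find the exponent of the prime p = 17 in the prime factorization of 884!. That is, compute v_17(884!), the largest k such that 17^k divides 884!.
v_17(884!) = 55

Legendre's formula: v_p(n!) = Σ_{k ≥ 1} ⌊n / p^k⌋. For p = 17, n = 884, the terms are:
  ⌊884/17^1⌋ = ⌊884/17⌋ = 52
  ⌊884/17^2⌋ = ⌊884/289⌋ = 3
(the next term ⌊884/17^3⌋ = 0, terminating the sum). Summing: v_17(884!) = 52 + 3 = 55.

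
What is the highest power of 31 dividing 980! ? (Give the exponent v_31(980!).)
v_31(980!) = 32

Legendre's formula: v_p(n!) = Σ_{k ≥ 1} ⌊n / p^k⌋. For p = 31, n = 980, the terms are:
  ⌊980/31^1⌋ = ⌊980/31⌋ = 31
  ⌊980/31^2⌋ = ⌊980/961⌋ = 1
(the next term ⌊980/31^3⌋ = 0, terminating the sum). Summing: v_31(980!) = 31 + 1 = 32.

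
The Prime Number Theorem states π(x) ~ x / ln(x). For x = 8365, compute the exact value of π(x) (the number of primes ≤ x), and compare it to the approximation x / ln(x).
π(8365) = 1047;  x/ln(x) ≈ 926.17;  relative error ≈ 11.54%.

Directly count primes up to 8365: π(8365) = 1047. The PNT approximation gives 8365/ln(8365) ≈ 8365/9.03181 ≈ 926.17. Relative error (π(x) − x/ln(x)) / π(x) ≈ 11.54%; the approximation is known to undercount slightly (Li(x) is a better estimate).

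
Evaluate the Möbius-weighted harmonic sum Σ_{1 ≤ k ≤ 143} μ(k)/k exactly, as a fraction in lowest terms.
Σ μ(k)/k = 10391887234035457572196499544638378349921869282953777/1669107775099865011251538855274990009561055775533405515

Values of μ(k) for 1 ≤ k ≤ 143: μ(1) = 1, μ(2) = -1, μ(3) = -1, μ(5) = -1, μ(6) = 1, μ(7) = -1, μ(10) = 1, μ(11) = -1, μ(13) = -1, μ(14) = 1, μ(15) = 1, μ(17) = -1, μ(19) = -1, μ(21) = 1, μ(22) = 1, μ(23) = -1, μ(26) = 1, μ(29) = -1, μ(30) = -1, μ(31) = -1, μ(33) = 1, μ(34) = 1, μ(35) = 1, μ(37) = -1, μ(38) = 1, μ(39) = 1, μ(41) = -1, μ(42) = -1, μ(43) = -1, μ(46) = 1, μ(47) = -1, μ(51) = 1, μ(53) = -1, μ(55) = 1, μ(57) = 1, μ(58) = 1, μ(59) = -1, μ(61) = -1, μ(62) = 1, μ(65) = 1, μ(66) = -1, μ(67) = -1, μ(69) = 1, μ(70) = -1, μ(71) = -1, μ(73) = -1, μ(74) = 1, μ(77) = 1, μ(78) = -1, μ(79) = -1, μ(82) = 1, μ(83) = -1, μ(85) = 1, μ(86) = 1, μ(87) = 1, μ(89) = -1, μ(91) = 1, μ(93) = 1, μ(94) = 1, μ(95) = 1, μ(97) = -1, μ(101) = -1, μ(102) = -1, μ(103) = -1, μ(105) = -1, μ(106) = 1, μ(107) = -1, μ(109) = -1, μ(110) = -1, μ(111) = 1, μ(113) = -1, μ(114) = -1, μ(115) = 1, μ(118) = 1, μ(119) = 1, μ(122) = 1, μ(123) = 1, μ(127) = -1, μ(129) = 1, μ(130) = -1, μ(131) = -1, μ(133) = 1, μ(134) = 1, μ(137) = -1, μ(138) = -1, μ(139) = -1, μ(141) = 1, μ(142) = 1, μ(143) = 1, with μ = 0 on non-squarefree integers. Summing μ(k)/k for k where μ(k) ≠ 0 gives 10391887234035457572196499544638378349921869282953777/1669107775099865011251538855274990009561055775533405515 ≈ 0.0062. (PNT ⟺ this sum → 0 as n → ∞.)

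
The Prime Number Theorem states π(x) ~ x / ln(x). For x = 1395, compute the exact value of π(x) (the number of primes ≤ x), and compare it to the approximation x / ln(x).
π(1395) = 221;  x/ln(x) ≈ 192.66;  relative error ≈ 12.82%.

Directly count primes up to 1395: π(1395) = 221. The PNT approximation gives 1395/ln(1395) ≈ 1395/7.24065 ≈ 192.66. Relative error (π(x) − x/ln(x)) / π(x) ≈ 12.82%; the approximation is known to undercount slightly (Li(x) is a better estimate).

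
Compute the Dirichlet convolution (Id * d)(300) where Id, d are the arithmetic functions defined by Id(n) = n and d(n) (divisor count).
(Id * d)(300) = 2090

Divisors of 300: [1, 2, 3, 4, 5, 6, 10, 12, 15, 20, 25, 30, 50, 60, 75, 100, 150, 300]. For each d | 300:
  d = 1: Id(1) · d(300/1) = 1 · 18 = 18
  d = 2: Id(2) · d(300/2) = 2 · 12 = 24
  d = 3: Id(3) · d(300/3) = 3 · 9 = 27
  d = 4: Id(4) · d(300/4) = 4 · 6 = 24
  d = 5: Id(5) · d(300/5) = 5 · 12 = 60
  d = 6: Id(6) · d(300/6) = 6 · 6 = 36
  d = 10: Id(10) · d(300/10) = 10 · 8 = 80
  d = 12: Id(12) · d(300/12) = 12 · 3 = 36
  d = 15: Id(15) · d(300/15) = 15 · 6 = 90
  d = 20: Id(20) · d(300/20) = 20 · 4 = 80
  d = 25: Id(25) · d(300/25) = 25 · 6 = 150
  d = 30: Id(30) · d(300/30) = 30 · 4 = 120
  d = 50: Id(50) · d(300/50) = 50 · 4 = 200
  d = 60: Id(60) · d(300/60) = 60 · 2 = 120
  d = 75: Id(75) · d(300/75) = 75 · 3 = 225
  d = 100: Id(100) · d(300/100) = 100 · 2 = 200
  d = 150: Id(150) · d(300/150) = 150 · 2 = 300
  d = 300: Id(300) · d(300/300) = 300 · 1 = 300
Summing: (Id * d)(300) = 18 + 24 + 27 + 24 + 60 + 36 + 80 + 36 + 90 + 80 + 150 + 120 + 200 + 120 + 225 + 200 + 300 + 300 = 2090.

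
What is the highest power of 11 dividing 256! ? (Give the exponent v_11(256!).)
v_11(256!) = 25

Legendre's formula: v_p(n!) = Σ_{k ≥ 1} ⌊n / p^k⌋. For p = 11, n = 256, the terms are:
  ⌊256/11^1⌋ = ⌊256/11⌋ = 23
  ⌊256/11^2⌋ = ⌊256/121⌋ = 2
(the next term ⌊256/11^3⌋ = 0, terminating the sum). Summing: v_11(256!) = 23 + 2 = 25.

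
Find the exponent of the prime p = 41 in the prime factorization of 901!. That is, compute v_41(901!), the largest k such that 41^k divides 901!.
v_41(901!) = 21

Legendre's formula: v_p(n!) = Σ_{k ≥ 1} ⌊n / p^k⌋. For p = 41, n = 901, the terms are:
  ⌊901/41^1⌋ = ⌊901/41⌋ = 21
(the next term ⌊901/41^2⌋ = 0, terminating the sum). Summing: v_41(901!) = 21 = 21.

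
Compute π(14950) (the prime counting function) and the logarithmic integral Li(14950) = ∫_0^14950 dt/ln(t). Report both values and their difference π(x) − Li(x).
π(14950) = 1750;  Li(14950) ≈ 1771.42;  π(x) − Li(x) ≈ -21.42.

Direct count of primes ≤ 14950 gives π(14950) = 1750. Numerical evaluation of the logarithmic integral gives Li(14950) ≈ 1771.42. The difference π(x) − Li(x) ≈ -21.42 is typically negative for small/moderate x (Li(x) overestimates), though Littlewood's theorem shows this sign changes infinitely often.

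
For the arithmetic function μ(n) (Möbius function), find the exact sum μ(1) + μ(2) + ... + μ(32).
Σ_{n ≤ 32} μ(n) = -4

Compute μ(n) for each 1 ≤ n ≤ 32: μ(1) = 1, μ(2) = -1, μ(3) = -1, μ(4) = 0, μ(5) = -1, μ(6) = 1, μ(7) = -1, μ(8) = 0, μ(9) = 0, μ(10) = 1, μ(11) = -1, μ(12) = 0, μ(13) = -1, μ(14) = 1, μ(15) = 1, μ(16) = 0, μ(17) = -1, μ(18) = 0, μ(19) = -1, μ(20) = 0, μ(21) = 1, μ(22) = 1, μ(23) = -1, μ(24) = 0, μ(25) = 0, μ(26) = 1, μ(27) = 0, μ(28) = 0, μ(29) = -1, μ(30) = -1, μ(31) = -1, μ(32) = 0. Summing all 32 values: -4. (Mertens function M(x) = Σ_{n ≤ x} μ(n); on average M(x) should be small (PNT ⟺ M(x) = o(x)).)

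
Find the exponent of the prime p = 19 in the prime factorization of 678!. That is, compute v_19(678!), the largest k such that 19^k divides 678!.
v_19(678!) = 36

Legendre's formula: v_p(n!) = Σ_{k ≥ 1} ⌊n / p^k⌋. For p = 19, n = 678, the terms are:
  ⌊678/19^1⌋ = ⌊678/19⌋ = 35
  ⌊678/19^2⌋ = ⌊678/361⌋ = 1
(the next term ⌊678/19^3⌋ = 0, terminating the sum). Summing: v_19(678!) = 35 + 1 = 36.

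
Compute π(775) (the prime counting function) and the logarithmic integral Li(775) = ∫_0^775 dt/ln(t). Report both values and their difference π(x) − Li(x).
π(775) = 137;  Li(775) ≈ 144.45;  π(x) − Li(x) ≈ -7.45.

Direct count of primes ≤ 775 gives π(775) = 137. Numerical evaluation of the logarithmic integral gives Li(775) ≈ 144.45. The difference π(x) − Li(x) ≈ -7.45 is typically negative for small/moderate x (Li(x) overestimates), though Littlewood's theorem shows this sign changes infinitely often.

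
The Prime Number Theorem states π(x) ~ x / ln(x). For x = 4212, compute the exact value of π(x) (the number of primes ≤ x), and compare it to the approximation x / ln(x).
π(4212) = 576;  x/ln(x) ≈ 504.69;  relative error ≈ 12.38%.

Directly count primes up to 4212: π(4212) = 576. The PNT approximation gives 4212/ln(4212) ≈ 4212/8.34569 ≈ 504.69. Relative error (π(x) − x/ln(x)) / π(x) ≈ 12.38%; the approximation is known to undercount slightly (Li(x) is a better estimate).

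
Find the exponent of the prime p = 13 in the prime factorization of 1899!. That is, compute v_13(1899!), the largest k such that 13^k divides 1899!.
v_13(1899!) = 157

Legendre's formula: v_p(n!) = Σ_{k ≥ 1} ⌊n / p^k⌋. For p = 13, n = 1899, the terms are:
  ⌊1899/13^1⌋ = ⌊1899/13⌋ = 146
  ⌊1899/13^2⌋ = ⌊1899/169⌋ = 11
(the next term ⌊1899/13^3⌋ = 0, terminating the sum). Summing: v_13(1899!) = 146 + 11 = 157.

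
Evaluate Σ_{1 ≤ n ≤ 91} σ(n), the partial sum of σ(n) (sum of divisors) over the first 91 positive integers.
Σ_{n ≤ 91} σ(n) = 6845

Compute σ(n) for each 1 ≤ n ≤ 91: σ(1) = 1, σ(2) = 3, σ(3) = 4, σ(4) = 7, σ(5) = 6, σ(6) = 12, σ(7) = 8, σ(8) = 15, σ(9) = 13, σ(10) = 18, σ(11) = 12, σ(12) = 28, σ(13) = 14, σ(14) = 24, σ(15) = 24, σ(16) = 31, σ(17) = 18, σ(18) = 39, σ(19) = 20, σ(20) = 42, σ(21) = 32, σ(22) = 36, σ(23) = 24, σ(24) = 60, σ(25) = 31, σ(26) = 42, σ(27) = 40, σ(28) = 56, σ(29) = 30, σ(30) = 72, σ(31) = 32, σ(32) = 63, σ(33) = 48, σ(34) = 54, σ(35) = 48, σ(36) = 91, σ(37) = 38, σ(38) = 60, σ(39) = 56, σ(40) = 90, σ(41) = 42, σ(42) = 96, σ(43) = 44, σ(44) = 84, σ(45) = 78, σ(46) = 72, σ(47) = 48, σ(48) = 124, σ(49) = 57, σ(50) = 93, σ(51) = 72, σ(52) = 98, σ(53) = 54, σ(54) = 120, σ(55) = 72, σ(56) = 120, σ(57) = 80, σ(58) = 90, σ(59) = 60, σ(60) = 168, σ(61) = 62, σ(62) = 96, σ(63) = 104, σ(64) = 127, σ(65) = 84, σ(66) = 144, σ(67) = 68, σ(68) = 126, σ(69) = 96, σ(70) = 144, σ(71) = 72, σ(72) = 195, σ(73) = 74, σ(74) = 114, σ(75) = 124, σ(76) = 140, σ(77) = 96, σ(78) = 168, σ(79) = 80, σ(80) = 186, σ(81) = 121, σ(82) = 126, σ(83) = 84, σ(84) = 224, σ(85) = 108, σ(86) = 132, σ(87) = 120, σ(88) = 180, σ(89) = 90, σ(90) = 234, σ(91) = 112. Summing all 91 values: 6845. (Average order: Σ_{n ≤ x} σ(n) ~ (π²/12) x². For x = 91, (π²/12)·91² ≈ 6810.85.)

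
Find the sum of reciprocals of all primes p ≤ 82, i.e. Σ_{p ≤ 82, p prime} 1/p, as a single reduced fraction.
Σ 1/p = 5692733621468679832887230172131/3217644767340672907899084554130

π(82) = 22, so the primes ≤ 82 are [2, 3, 5, 7, 11, 13, 17, 19, 23, 29, 31, 37, 41, 43, 47, 53, 59, 61, 67, 71, 73, 79]. Summing 1/p over these primes: 5692733621468679832887230172131/3217644767340672907899084554130 ≈ 1.7692. Mertens estimate ln ln(82) + 0.2615 ≈ 1.7446.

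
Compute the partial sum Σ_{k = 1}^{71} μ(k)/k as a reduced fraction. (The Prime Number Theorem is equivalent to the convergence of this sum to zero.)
Σ μ(k)/k = -200643437220052588790575/15941166575048541741926154

Values of μ(k) for 1 ≤ k ≤ 71: μ(1) = 1, μ(2) = -1, μ(3) = -1, μ(5) = -1, μ(6) = 1, μ(7) = -1, μ(10) = 1, μ(11) = -1, μ(13) = -1, μ(14) = 1, μ(15) = 1, μ(17) = -1, μ(19) = -1, μ(21) = 1, μ(22) = 1, μ(23) = -1, μ(26) = 1, μ(29) = -1, μ(30) = -1, μ(31) = -1, μ(33) = 1, μ(34) = 1, μ(35) = 1, μ(37) = -1, μ(38) = 1, μ(39) = 1, μ(41) = -1, μ(42) = -1, μ(43) = -1, μ(46) = 1, μ(47) = -1, μ(51) = 1, μ(53) = -1, μ(55) = 1, μ(57) = 1, μ(58) = 1, μ(59) = -1, μ(61) = -1, μ(62) = 1, μ(65) = 1, μ(66) = -1, μ(67) = -1, μ(69) = 1, μ(70) = -1, μ(71) = -1, with μ = 0 on non-squarefree integers. Summing μ(k)/k for k where μ(k) ≠ 0 gives -200643437220052588790575/15941166575048541741926154 ≈ -0.0126. (PNT ⟺ this sum → 0 as n → ∞.)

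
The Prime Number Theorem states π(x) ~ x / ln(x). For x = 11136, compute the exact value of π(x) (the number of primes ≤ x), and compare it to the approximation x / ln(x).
π(11136) = 1349;  x/ln(x) ≈ 1195.11;  relative error ≈ 11.41%.

Directly count primes up to 11136: π(11136) = 1349. The PNT approximation gives 11136/ln(11136) ≈ 11136/9.31794 ≈ 1195.11. Relative error (π(x) − x/ln(x)) / π(x) ≈ 11.41%; the approximation is known to undercount slightly (Li(x) is a better estimate).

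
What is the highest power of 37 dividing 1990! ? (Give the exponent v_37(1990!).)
v_37(1990!) = 54

Legendre's formula: v_p(n!) = Σ_{k ≥ 1} ⌊n / p^k⌋. For p = 37, n = 1990, the terms are:
  ⌊1990/37^1⌋ = ⌊1990/37⌋ = 53
  ⌊1990/37^2⌋ = ⌊1990/1369⌋ = 1
(the next term ⌊1990/37^3⌋ = 0, terminating the sum). Summing: v_37(1990!) = 53 + 1 = 54.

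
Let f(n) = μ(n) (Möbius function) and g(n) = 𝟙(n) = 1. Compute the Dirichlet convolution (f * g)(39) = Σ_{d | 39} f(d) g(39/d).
(μ * 𝟙)(39) = 0

Divisors of 39: [1, 3, 13, 39]. For each d | 39:
  d = 1: μ(1) · 𝟙(39/1) = 1 · 1 = 1
  d = 3: μ(3) · 𝟙(39/3) = -1 · 1 = -1
  d = 13: μ(13) · 𝟙(39/13) = -1 · 1 = -1
  d = 39: μ(39) · 𝟙(39/39) = 1 · 1 = 1
Summing: (μ * 𝟙)(39) = 1 + -1 + -1 + 1 = 0.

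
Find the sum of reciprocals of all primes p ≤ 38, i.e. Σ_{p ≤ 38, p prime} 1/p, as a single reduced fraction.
Σ 1/p = 11819186711467/7420738134810

π(38) = 12, so the primes ≤ 38 are [2, 3, 5, 7, 11, 13, 17, 19, 23, 29, 31, 37]. Summing 1/p over these primes: 11819186711467/7420738134810 ≈ 1.5927. Mertens estimate ln ln(38) + 0.2615 ≈ 1.5528.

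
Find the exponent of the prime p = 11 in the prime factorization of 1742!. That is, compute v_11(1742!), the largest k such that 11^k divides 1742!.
v_11(1742!) = 173

Legendre's formula: v_p(n!) = Σ_{k ≥ 1} ⌊n / p^k⌋. For p = 11, n = 1742, the terms are:
  ⌊1742/11^1⌋ = ⌊1742/11⌋ = 158
  ⌊1742/11^2⌋ = ⌊1742/121⌋ = 14
  ⌊1742/11^3⌋ = ⌊1742/1331⌋ = 1
(the next term ⌊1742/11^4⌋ = 0, terminating the sum). Summing: v_11(1742!) = 158 + 14 + 1 = 173.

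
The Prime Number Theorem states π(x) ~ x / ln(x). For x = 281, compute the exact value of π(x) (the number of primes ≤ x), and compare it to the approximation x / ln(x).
π(281) = 60;  x/ln(x) ≈ 49.84;  relative error ≈ 16.94%.

Directly count primes up to 281: π(281) = 60. The PNT approximation gives 281/ln(281) ≈ 281/5.63835 ≈ 49.84. Relative error (π(x) − x/ln(x)) / π(x) ≈ 16.94%; the approximation is known to undercount slightly (Li(x) is a better estimate).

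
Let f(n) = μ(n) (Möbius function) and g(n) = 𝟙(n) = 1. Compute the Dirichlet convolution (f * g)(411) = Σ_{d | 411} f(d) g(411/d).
(μ * 𝟙)(411) = 0

Divisors of 411: [1, 3, 137, 411]. For each d | 411:
  d = 1: μ(1) · 𝟙(411/1) = 1 · 1 = 1
  d = 3: μ(3) · 𝟙(411/3) = -1 · 1 = -1
  d = 137: μ(137) · 𝟙(411/137) = -1 · 1 = -1
  d = 411: μ(411) · 𝟙(411/411) = 1 · 1 = 1
Summing: (μ * 𝟙)(411) = 1 + -1 + -1 + 1 = 0.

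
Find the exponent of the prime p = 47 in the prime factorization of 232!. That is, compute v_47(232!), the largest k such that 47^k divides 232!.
v_47(232!) = 4

Legendre's formula: v_p(n!) = Σ_{k ≥ 1} ⌊n / p^k⌋. For p = 47, n = 232, the terms are:
  ⌊232/47^1⌋ = ⌊232/47⌋ = 4
(the next term ⌊232/47^2⌋ = 0, terminating the sum). Summing: v_47(232!) = 4 = 4.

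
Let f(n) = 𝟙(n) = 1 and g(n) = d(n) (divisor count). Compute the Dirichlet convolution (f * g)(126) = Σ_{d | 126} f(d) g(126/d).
(𝟙 * d)(126) = 54

Divisors of 126: [1, 2, 3, 6, 7, 9, 14, 18, 21, 42, 63, 126]. For each d | 126:
  d = 1: 𝟙(1) · d(126/1) = 1 · 12 = 12
  d = 2: 𝟙(2) · d(126/2) = 1 · 6 = 6
  d = 3: 𝟙(3) · d(126/3) = 1 · 8 = 8
  d = 6: 𝟙(6) · d(126/6) = 1 · 4 = 4
  d = 7: 𝟙(7) · d(126/7) = 1 · 6 = 6
  d = 9: 𝟙(9) · d(126/9) = 1 · 4 = 4
  d = 14: 𝟙(14) · d(126/14) = 1 · 3 = 3
  d = 18: 𝟙(18) · d(126/18) = 1 · 2 = 2
  d = 21: 𝟙(21) · d(126/21) = 1 · 4 = 4
  d = 42: 𝟙(42) · d(126/42) = 1 · 2 = 2
  d = 63: 𝟙(63) · d(126/63) = 1 · 2 = 2
  d = 126: 𝟙(126) · d(126/126) = 1 · 1 = 1
Summing: (𝟙 * d)(126) = 12 + 6 + 8 + 4 + 6 + 4 + 3 + 2 + 4 + 2 + 2 + 1 = 54.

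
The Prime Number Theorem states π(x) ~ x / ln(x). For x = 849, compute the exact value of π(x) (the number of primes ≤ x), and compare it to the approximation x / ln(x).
π(849) = 146;  x/ln(x) ≈ 125.89;  relative error ≈ 13.77%.

Directly count primes up to 849: π(849) = 146. The PNT approximation gives 849/ln(849) ≈ 849/6.74406 ≈ 125.89. Relative error (π(x) − x/ln(x)) / π(x) ≈ 13.77%; the approximation is known to undercount slightly (Li(x) is a better estimate).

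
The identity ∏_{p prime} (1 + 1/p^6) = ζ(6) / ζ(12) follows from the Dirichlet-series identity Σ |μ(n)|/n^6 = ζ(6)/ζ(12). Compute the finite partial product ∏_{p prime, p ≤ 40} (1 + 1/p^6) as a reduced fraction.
∏ = 1409064908372656074115629844532678533864664016937571914400/1385384845877129271600296064992669038424816672643778985121

The primes p ≤ 40 are [2, 3, 5, 7, 11, 13, 17, 19, 23, 29, 31, 37]. For each, (1 + 1/p^6) = (p^6 + 1)/p^6. Multiplying these fractions over p ∈ [2, 3, 5, 7, 11, 13, 17, 19, 23, 29, 31, 37] gives 1409064908372656074115629844532678533864664016937571914400/1385384845877129271600296064992669038424816672643778985121. (In the limit P → ∞ this tends to ζ(6)/ζ(12).)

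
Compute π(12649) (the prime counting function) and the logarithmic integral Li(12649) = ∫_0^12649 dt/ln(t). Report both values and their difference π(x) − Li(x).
π(12649) = 1511;  Li(12649) ≈ 1530.00;  π(x) − Li(x) ≈ -19.00.

Direct count of primes ≤ 12649 gives π(12649) = 1511. Numerical evaluation of the logarithmic integral gives Li(12649) ≈ 1530.00. The difference π(x) − Li(x) ≈ -19.00 is typically negative for small/moderate x (Li(x) overestimates), though Littlewood's theorem shows this sign changes infinitely often.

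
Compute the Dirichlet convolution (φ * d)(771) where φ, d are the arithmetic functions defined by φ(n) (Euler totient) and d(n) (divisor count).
(φ * d)(771) = 1032

Divisors of 771: [1, 3, 257, 771]. For each d | 771:
  d = 1: φ(1) · d(771/1) = 1 · 4 = 4
  d = 3: φ(3) · d(771/3) = 2 · 2 = 4
  d = 257: φ(257) · d(771/257) = 256 · 2 = 512
  d = 771: φ(771) · d(771/771) = 512 · 1 = 512
Summing: (φ * d)(771) = 4 + 4 + 512 + 512 = 1032.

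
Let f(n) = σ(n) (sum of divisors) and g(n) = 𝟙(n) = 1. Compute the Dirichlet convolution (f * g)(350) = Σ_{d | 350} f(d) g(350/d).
(σ * 𝟙)(350) = 1368

Divisors of 350: [1, 2, 5, 7, 10, 14, 25, 35, 50, 70, 175, 350]. For each d | 350:
  d = 1: σ(1) · 𝟙(350/1) = 1 · 1 = 1
  d = 2: σ(2) · 𝟙(350/2) = 3 · 1 = 3
  d = 5: σ(5) · 𝟙(350/5) = 6 · 1 = 6
  d = 7: σ(7) · 𝟙(350/7) = 8 · 1 = 8
  d = 10: σ(10) · 𝟙(350/10) = 18 · 1 = 18
  d = 14: σ(14) · 𝟙(350/14) = 24 · 1 = 24
  d = 25: σ(25) · 𝟙(350/25) = 31 · 1 = 31
  d = 35: σ(35) · 𝟙(350/35) = 48 · 1 = 48
  d = 50: σ(50) · 𝟙(350/50) = 93 · 1 = 93
  d = 70: σ(70) · 𝟙(350/70) = 144 · 1 = 144
  d = 175: σ(175) · 𝟙(350/175) = 248 · 1 = 248
  d = 350: σ(350) · 𝟙(350/350) = 744 · 1 = 744
Summing: (σ * 𝟙)(350) = 1 + 3 + 6 + 8 + 18 + 24 + 31 + 48 + 93 + 144 + 248 + 744 = 1368.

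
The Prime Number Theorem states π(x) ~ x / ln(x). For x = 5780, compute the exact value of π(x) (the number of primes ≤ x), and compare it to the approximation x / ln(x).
π(5780) = 758;  x/ln(x) ≈ 667.27;  relative error ≈ 11.97%.

Directly count primes up to 5780: π(5780) = 758. The PNT approximation gives 5780/ln(5780) ≈ 5780/8.66216 ≈ 667.27. Relative error (π(x) − x/ln(x)) / π(x) ≈ 11.97%; the approximation is known to undercount slightly (Li(x) is a better estimate).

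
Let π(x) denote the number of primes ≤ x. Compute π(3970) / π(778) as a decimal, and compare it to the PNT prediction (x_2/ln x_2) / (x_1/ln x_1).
π(3970)/π(778) = 549/137 ≈ 4.0073;  PNT prediction ≈ 4.0992.

π(778) = 137 and π(3970) = 549, so π(3970)/π(778) ≈ 4.0073. The PNT-predicted ratio is (3970/ln(3970)) / (778/ln(778)) ≈ 4.0992. The two agree to within a few percent, as expected.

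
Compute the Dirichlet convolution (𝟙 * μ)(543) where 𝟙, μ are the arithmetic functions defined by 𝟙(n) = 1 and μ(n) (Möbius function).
(𝟙 * μ)(543) = 0

Divisors of 543: [1, 3, 181, 543]. For each d | 543:
  d = 1: 𝟙(1) · μ(543/1) = 1 · 1 = 1
  d = 3: 𝟙(3) · μ(543/3) = 1 · -1 = -1
  d = 181: 𝟙(181) · μ(543/181) = 1 · -1 = -1
  d = 543: 𝟙(543) · μ(543/543) = 1 · 1 = 1
Summing: (𝟙 * μ)(543) = 1 + -1 + -1 + 1 = 0.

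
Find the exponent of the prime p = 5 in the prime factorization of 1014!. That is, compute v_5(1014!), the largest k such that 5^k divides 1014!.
v_5(1014!) = 251

Legendre's formula: v_p(n!) = Σ_{k ≥ 1} ⌊n / p^k⌋. For p = 5, n = 1014, the terms are:
  ⌊1014/5^1⌋ = ⌊1014/5⌋ = 202
  ⌊1014/5^2⌋ = ⌊1014/25⌋ = 40
  ⌊1014/5^3⌋ = ⌊1014/125⌋ = 8
  ⌊1014/5^4⌋ = ⌊1014/625⌋ = 1
(the next term ⌊1014/5^5⌋ = 0, terminating the sum). Summing: v_5(1014!) = 202 + 40 + 8 + 1 = 251.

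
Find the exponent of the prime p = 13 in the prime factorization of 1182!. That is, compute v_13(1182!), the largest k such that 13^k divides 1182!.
v_13(1182!) = 96

Legendre's formula: v_p(n!) = Σ_{k ≥ 1} ⌊n / p^k⌋. For p = 13, n = 1182, the terms are:
  ⌊1182/13^1⌋ = ⌊1182/13⌋ = 90
  ⌊1182/13^2⌋ = ⌊1182/169⌋ = 6
(the next term ⌊1182/13^3⌋ = 0, terminating the sum). Summing: v_13(1182!) = 90 + 6 = 96.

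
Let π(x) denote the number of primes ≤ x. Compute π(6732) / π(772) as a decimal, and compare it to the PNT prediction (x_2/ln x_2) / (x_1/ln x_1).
π(6732)/π(772) = 867/136 ≈ 6.3750;  PNT prediction ≈ 6.5778.

π(772) = 136 and π(6732) = 867, so π(6732)/π(772) ≈ 6.3750. The PNT-predicted ratio is (6732/ln(6732)) / (772/ln(772)) ≈ 6.5778. The two agree to within a few percent, as expected.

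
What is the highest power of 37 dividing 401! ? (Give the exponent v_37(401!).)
v_37(401!) = 10

Legendre's formula: v_p(n!) = Σ_{k ≥ 1} ⌊n / p^k⌋. For p = 37, n = 401, the terms are:
  ⌊401/37^1⌋ = ⌊401/37⌋ = 10
(the next term ⌊401/37^2⌋ = 0, terminating the sum). Summing: v_37(401!) = 10 = 10.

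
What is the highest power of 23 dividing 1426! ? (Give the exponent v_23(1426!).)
v_23(1426!) = 64

Legendre's formula: v_p(n!) = Σ_{k ≥ 1} ⌊n / p^k⌋. For p = 23, n = 1426, the terms are:
  ⌊1426/23^1⌋ = ⌊1426/23⌋ = 62
  ⌊1426/23^2⌋ = ⌊1426/529⌋ = 2
(the next term ⌊1426/23^3⌋ = 0, terminating the sum). Summing: v_23(1426!) = 62 + 2 = 64.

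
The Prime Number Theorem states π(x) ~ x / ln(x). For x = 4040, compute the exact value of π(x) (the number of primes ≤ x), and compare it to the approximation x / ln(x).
π(4040) = 557;  x/ln(x) ≈ 486.51;  relative error ≈ 12.65%.

Directly count primes up to 4040: π(4040) = 557. The PNT approximation gives 4040/ln(4040) ≈ 4040/8.30400 ≈ 486.51. Relative error (π(x) − x/ln(x)) / π(x) ≈ 12.65%; the approximation is known to undercount slightly (Li(x) is a better estimate).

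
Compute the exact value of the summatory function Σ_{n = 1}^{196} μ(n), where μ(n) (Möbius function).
Σ_{n ≤ 196} μ(n) = -6

Compute μ(n) for each 1 ≤ n ≤ 196: μ(1) = 1, μ(2) = -1, μ(3) = -1, μ(4) = 0, μ(5) = -1, μ(6) = 1, μ(7) = -1, μ(8) = 0, μ(9) = 0, μ(10) = 1, μ(11) = -1, μ(12) = 0, μ(13) = -1, μ(14) = 1, μ(15) = 1, μ(16) = 0, μ(17) = -1, μ(18) = 0, μ(19) = -1, μ(20) = 0, μ(21) = 1, μ(22) = 1, μ(23) = -1, μ(24) = 0, μ(25) = 0, μ(26) = 1, μ(27) = 0, μ(28) = 0, μ(29) = -1, μ(30) = -1, μ(31) = -1, μ(32) = 0, μ(33) = 1, μ(34) = 1, μ(35) = 1, μ(36) = 0, μ(37) = -1, μ(38) = 1, μ(39) = 1, μ(40) = 0, μ(41) = -1, μ(42) = -1, μ(43) = -1, μ(44) = 0, μ(45) = 0, μ(46) = 1, μ(47) = -1, μ(48) = 0, μ(49) = 0, μ(50) = 0, μ(51) = 1, μ(52) = 0, μ(53) = -1, μ(54) = 0, μ(55) = 1, μ(56) = 0, μ(57) = 1, μ(58) = 1, μ(59) = -1, μ(60) = 0, μ(61) = -1, μ(62) = 1, μ(63) = 0, μ(64) = 0, μ(65) = 1, μ(66) = -1, μ(67) = -1, μ(68) = 0, μ(69) = 1, μ(70) = -1, μ(71) = -1, μ(72) = 0, μ(73) = -1, μ(74) = 1, μ(75) = 0, μ(76) = 0, μ(77) = 1, μ(78) = -1, μ(79) = -1, μ(80) = 0, μ(81) = 0, μ(82) = 1, μ(83) = -1, μ(84) = 0, μ(85) = 1, μ(86) = 1, μ(87) = 1, μ(88) = 0, μ(89) = -1, μ(90) = 0, μ(91) = 1, μ(92) = 0, μ(93) = 1, μ(94) = 1, μ(95) = 1, μ(96) = 0, μ(97) = -1, μ(98) = 0, μ(99) = 0, μ(100) = 0, μ(101) = -1, μ(102) = -1, μ(103) = -1, μ(104) = 0, μ(105) = -1, μ(106) = 1, μ(107) = -1, μ(108) = 0, μ(109) = -1, μ(110) = -1, μ(111) = 1, μ(112) = 0, μ(113) = -1, μ(114) = -1, μ(115) = 1, μ(116) = 0, μ(117) = 0, μ(118) = 1, μ(119) = 1, μ(120) = 0, μ(121) = 0, μ(122) = 1, μ(123) = 1, μ(124) = 0, μ(125) = 0, μ(126) = 0, μ(127) = -1, μ(128) = 0, μ(129) = 1, μ(130) = -1, μ(131) = -1, μ(132) = 0, μ(133) = 1, μ(134) = 1, μ(135) = 0, μ(136) = 0, μ(137) = -1, μ(138) = -1, μ(139) = -1, μ(140) = 0, μ(141) = 1, μ(142) = 1, μ(143) = 1, μ(144) = 0, μ(145) = 1, μ(146) = 1, μ(147) = 0, μ(148) = 0, μ(149) = -1, μ(150) = 0, μ(151) = -1, μ(152) = 0, μ(153) = 0, μ(154) = -1, μ(155) = 1, μ(156) = 0, μ(157) = -1, μ(158) = 1, μ(159) = 1, μ(160) = 0, μ(161) = 1, μ(162) = 0, μ(163) = -1, μ(164) = 0, μ(165) = -1, μ(166) = 1, μ(167) = -1, μ(168) = 0, μ(169) = 0, μ(170) = -1, μ(171) = 0, μ(172) = 0, μ(173) = -1, μ(174) = -1, μ(175) = 0, μ(176) = 0, μ(177) = 1, μ(178) = 1, μ(179) = -1, μ(180) = 0, μ(181) = -1, μ(182) = -1, μ(183) = 1, μ(184) = 0, μ(185) = 1, μ(186) = -1, μ(187) = 1, μ(188) = 0, μ(189) = 0, μ(190) = -1, μ(191) = -1, μ(192) = 0, μ(193) = -1, μ(194) = 1, μ(195) = -1, μ(196) = 0. Summing all 196 values: -6. (Mertens function M(x) = Σ_{n ≤ x} μ(n); on average M(x) should be small (PNT ⟺ M(x) = o(x)).)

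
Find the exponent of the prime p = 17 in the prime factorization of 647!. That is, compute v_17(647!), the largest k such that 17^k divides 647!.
v_17(647!) = 40

Legendre's formula: v_p(n!) = Σ_{k ≥ 1} ⌊n / p^k⌋. For p = 17, n = 647, the terms are:
  ⌊647/17^1⌋ = ⌊647/17⌋ = 38
  ⌊647/17^2⌋ = ⌊647/289⌋ = 2
(the next term ⌊647/17^3⌋ = 0, terminating the sum). Summing: v_17(647!) = 38 + 2 = 40.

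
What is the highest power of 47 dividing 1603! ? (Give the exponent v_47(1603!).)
v_47(1603!) = 34

Legendre's formula: v_p(n!) = Σ_{k ≥ 1} ⌊n / p^k⌋. For p = 47, n = 1603, the terms are:
  ⌊1603/47^1⌋ = ⌊1603/47⌋ = 34
(the next term ⌊1603/47^2⌋ = 0, terminating the sum). Summing: v_47(1603!) = 34 = 34.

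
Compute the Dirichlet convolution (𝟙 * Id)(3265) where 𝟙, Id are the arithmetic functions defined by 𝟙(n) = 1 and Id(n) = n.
(𝟙 * Id)(3265) = 3924

Divisors of 3265: [1, 5, 653, 3265]. For each d | 3265:
  d = 1: 𝟙(1) · Id(3265/1) = 1 · 3265 = 3265
  d = 5: 𝟙(5) · Id(3265/5) = 1 · 653 = 653
  d = 653: 𝟙(653) · Id(3265/653) = 1 · 5 = 5
  d = 3265: 𝟙(3265) · Id(3265/3265) = 1 · 1 = 1
Summing: (𝟙 * Id)(3265) = 3265 + 653 + 5 + 1 = 3924.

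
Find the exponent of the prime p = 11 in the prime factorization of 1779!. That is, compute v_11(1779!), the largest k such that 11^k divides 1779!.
v_11(1779!) = 176

Legendre's formula: v_p(n!) = Σ_{k ≥ 1} ⌊n / p^k⌋. For p = 11, n = 1779, the terms are:
  ⌊1779/11^1⌋ = ⌊1779/11⌋ = 161
  ⌊1779/11^2⌋ = ⌊1779/121⌋ = 14
  ⌊1779/11^3⌋ = ⌊1779/1331⌋ = 1
(the next term ⌊1779/11^4⌋ = 0, terminating the sum). Summing: v_11(1779!) = 161 + 14 + 1 = 176.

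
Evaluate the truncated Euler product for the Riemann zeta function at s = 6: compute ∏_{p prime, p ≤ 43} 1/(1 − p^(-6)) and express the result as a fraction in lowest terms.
∏ = 58415599349237689613444204788995855063746535337692192433390985/57419764821752678419559868369284941010851064169028064391462912

The primes p ≤ 43 are [2, 3, 5, 7, 11, 13, 17, 19, 23, 29, 31, 37, 41, 43]. For each prime, (1 − 1/p^6)^(-1) = p^6 / (p^6 − 1). The product is (1 − 1/2^6)^(-1), (1 − 1/3^6)^(-1), (1 − 1/5^6)^(-1), (1 − 1/7^6)^(-1), (1 − 1/11^6)^(-1), (1 − 1/13^6)^(-1), (1 − 1/17^6)^(-1), (1 − 1/19^6)^(-1), (1 − 1/23^6)^(-1), (1 − 1/29^6)^(-1), (1 − 1/31^6)^(-1), (1 − 1/37^6)^(-1), (1 − 1/41^6)^(-1), (1 − 1/43^6)^(-1) = ∏ p^6 / (p^6 − 1) = 58415599349237689613444204788995855063746535337692192433390985/57419764821752678419559868369284941010851064169028064391462912.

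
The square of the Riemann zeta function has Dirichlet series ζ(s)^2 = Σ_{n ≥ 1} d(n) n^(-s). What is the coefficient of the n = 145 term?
d(145) = 4

ζ(s)^2 = (Σ 1/m^s)(Σ 1/k^s). The coefficient of 1/n^s in the product is the number of ordered pairs (m, k) with mk = n, which equals d(n). For n = 145, divisors are [1, 5, 29, 145], so d(145) = 4.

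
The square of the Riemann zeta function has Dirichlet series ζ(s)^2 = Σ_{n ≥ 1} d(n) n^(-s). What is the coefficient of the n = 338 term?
d(338) = 6

ζ(s)^2 = (Σ 1/m^s)(Σ 1/k^s). The coefficient of 1/n^s in the product is the number of ordered pairs (m, k) with mk = n, which equals d(n). For n = 338, divisors are [1, 2, 13, 26, 169, 338], so d(338) = 6.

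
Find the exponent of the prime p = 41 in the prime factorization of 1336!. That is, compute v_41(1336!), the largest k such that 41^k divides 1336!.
v_41(1336!) = 32

Legendre's formula: v_p(n!) = Σ_{k ≥ 1} ⌊n / p^k⌋. For p = 41, n = 1336, the terms are:
  ⌊1336/41^1⌋ = ⌊1336/41⌋ = 32
(the next term ⌊1336/41^2⌋ = 0, terminating the sum). Summing: v_41(1336!) = 32 = 32.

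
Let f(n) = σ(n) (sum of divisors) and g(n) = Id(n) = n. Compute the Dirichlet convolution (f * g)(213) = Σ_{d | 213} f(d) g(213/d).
(σ * Id)(213) = 1001

Divisors of 213: [1, 3, 71, 213]. For each d | 213:
  d = 1: σ(1) · Id(213/1) = 1 · 213 = 213
  d = 3: σ(3) · Id(213/3) = 4 · 71 = 284
  d = 71: σ(71) · Id(213/71) = 72 · 3 = 216
  d = 213: σ(213) · Id(213/213) = 288 · 1 = 288
Summing: (σ * Id)(213) = 213 + 284 + 216 + 288 = 1001.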